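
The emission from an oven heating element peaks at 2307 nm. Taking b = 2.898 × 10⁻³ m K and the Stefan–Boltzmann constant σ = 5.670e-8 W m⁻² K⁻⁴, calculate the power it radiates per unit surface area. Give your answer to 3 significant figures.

Wien's law: T = b/λ_max = 2.898×10⁻³/2.307×10⁻⁶ = 1256.18 K.
Then I = σT⁴ = 5.670×10⁻⁸×(1256.18)⁴ = 1.41×10⁵ W/m².

I ≈ 1.41×10⁵ W/m²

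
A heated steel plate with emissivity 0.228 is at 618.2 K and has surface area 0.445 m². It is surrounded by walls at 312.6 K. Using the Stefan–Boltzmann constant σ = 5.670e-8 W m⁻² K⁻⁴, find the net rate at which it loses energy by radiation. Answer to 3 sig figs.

Net loss ≈ 785 W

Area A = 0.445 m².
Net radiated power P_net = εσA(T⁴ − T₀⁴) = 0.228×5.670×10⁻⁸×0.445×(618.2⁴ − 312.6⁴).
T⁴ − T₀⁴ = 1.46055×10¹¹ − 9.54896×10⁹ = 1.36506×10¹¹ K⁴, so P_net = 785 W.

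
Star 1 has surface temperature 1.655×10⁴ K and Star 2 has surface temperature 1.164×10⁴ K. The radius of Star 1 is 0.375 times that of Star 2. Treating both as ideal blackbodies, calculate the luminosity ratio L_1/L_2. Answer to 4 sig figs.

L ∝ R²T⁴, so L_1/L_2 = (R_1/R_2)²(T_1/T_2)⁴ = (0.375)² × (1.655×10⁴/1.164×10⁴)⁴ = 0.140625 × 4.08677 = 0.5747.

L_1/L_2 ≈ 0.5747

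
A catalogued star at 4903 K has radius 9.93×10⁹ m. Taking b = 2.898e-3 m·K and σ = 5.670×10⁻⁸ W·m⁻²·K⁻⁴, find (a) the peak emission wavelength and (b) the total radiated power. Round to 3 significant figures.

λ_max ≈ 0.591 μm; P ≈ 4.06×10²⁸ W

(a) λ_max = b/T = 2.898×10⁻³/4903 = 5.911×10⁻⁷ m = 0.591 μm.
Surface area A = 4πR² = 4π(9.93×10⁹ m)² = 1.23911×10²¹ m².
(b) P = σAT⁴ = 5.670×10⁻⁸×1.23911×10²¹×(4903)⁴ = 4.06×10²⁸ W.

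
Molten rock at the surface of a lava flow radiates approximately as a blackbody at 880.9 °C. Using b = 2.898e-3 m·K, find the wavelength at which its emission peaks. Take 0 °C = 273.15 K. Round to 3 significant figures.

T = 880.9 °C + 273.15 = 1154.05 K.
Wien's displacement law: λ_max = b/T = (2.898×10⁻³ m·K)/(1154.05 K) = 2.511×10⁻⁶ m.
That is 2.51×10³ nm, in the infrared range.

λ_max ≈ 2.51×10³ nm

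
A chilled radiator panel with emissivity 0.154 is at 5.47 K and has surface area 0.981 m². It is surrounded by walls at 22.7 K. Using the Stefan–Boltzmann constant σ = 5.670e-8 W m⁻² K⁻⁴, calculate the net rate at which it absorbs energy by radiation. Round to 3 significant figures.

Area A = 0.981 m².
Net radiated power P_net = εσA(T⁴ − T₀⁴) = 0.154×5.670×10⁻⁸×0.981×(5.47⁴ − 22.7⁴).
T⁴ − T₀⁴ = 895.260 − 2.65524×10⁵ = -2.64629×10⁵ K⁴, so P_net = -2.27×10⁻³ W — negative, meaning a net gain of 2.27×10⁻³ W.

Net gain ≈ 2.27×10⁻³ W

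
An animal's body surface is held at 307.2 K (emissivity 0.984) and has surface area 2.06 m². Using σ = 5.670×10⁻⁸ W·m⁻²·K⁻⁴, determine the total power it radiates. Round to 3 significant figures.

Area A = 2.06 m².
P = εσAT⁴ = 0.984 × 5.670×10⁻⁸ × 2.06 × (307.2)⁴ = 1.02×10³ W.

P ≈ 1.02×10³ W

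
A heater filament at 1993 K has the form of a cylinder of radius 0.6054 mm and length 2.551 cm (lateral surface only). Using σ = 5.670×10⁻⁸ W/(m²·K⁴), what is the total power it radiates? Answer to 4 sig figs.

Lateral area A = 2πrL = 2π×6.054×10⁻⁴×0.02551 = 9.70360×10⁻⁵ m².
P = σAT⁴ = 5.670×10⁻⁸ × 9.70360×10⁻⁵ × (1993)⁴ = 86.81 W.

P ≈ 86.81 W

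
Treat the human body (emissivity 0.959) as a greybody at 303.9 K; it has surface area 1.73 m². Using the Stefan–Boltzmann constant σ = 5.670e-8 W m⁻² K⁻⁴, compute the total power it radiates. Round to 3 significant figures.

Area A = 1.73 m².
P = εσAT⁴ = 0.959 × 5.670×10⁻⁸ × 1.73 × (303.9)⁴ = 802 W.

P ≈ 802 W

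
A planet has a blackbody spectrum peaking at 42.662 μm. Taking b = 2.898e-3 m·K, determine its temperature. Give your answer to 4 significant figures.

Wien's law gives T = b/λ_max = (2.898×10⁻³ m·K)/(4.2662×10⁻⁵ m) = 67.93 K.

T ≈ 67.93 K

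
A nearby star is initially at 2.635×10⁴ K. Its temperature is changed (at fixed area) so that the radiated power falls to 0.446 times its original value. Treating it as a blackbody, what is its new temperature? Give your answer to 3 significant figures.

P ∝ T⁴, so T₂/T₁ = (P₂/P₁)^(1/4) = (0.446)^(1/4) = 0.817210.
T₂ = 2.635×10⁴ × 0.817210 = 2.15×10⁴ K.

T₂ ≈ 2.15×10⁴ K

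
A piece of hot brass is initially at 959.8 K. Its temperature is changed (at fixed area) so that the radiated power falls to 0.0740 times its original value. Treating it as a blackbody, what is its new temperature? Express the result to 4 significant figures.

T₂ ≈ 500.6 K

P ∝ T⁴, so T₂/T₁ = (P₂/P₁)^(1/4) = (0.0740)^(1/4) = 0.521564.
T₂ = 959.8 × 0.521564 = 500.6 K.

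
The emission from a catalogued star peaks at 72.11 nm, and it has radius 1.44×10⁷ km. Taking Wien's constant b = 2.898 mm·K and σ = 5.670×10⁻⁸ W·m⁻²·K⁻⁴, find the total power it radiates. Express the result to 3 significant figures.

Wien's law: T = b/λ_max = 2.898×10⁻³/7.211×10⁻⁸ = 40188.6 K.
Surface area A = 4πR² = 4π(1.44×10¹⁰ m)² = 2.60576×10²¹ m².
Then P = σAT⁴ = 5.670×10⁻⁸×2.60576×10²¹×(40188.6)⁴ = 3.85×10³² W.

P ≈ 3.85×10³² W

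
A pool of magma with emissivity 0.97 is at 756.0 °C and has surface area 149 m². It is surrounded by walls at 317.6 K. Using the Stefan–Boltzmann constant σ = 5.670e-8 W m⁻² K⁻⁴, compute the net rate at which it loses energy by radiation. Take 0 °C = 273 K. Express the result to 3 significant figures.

T = 756.0 °C + 273 = 1029.0 K.
Area A = 149 m².
Net radiated power P_net = εσA(T⁴ − T₀⁴) = 0.97×5.670×10⁻⁸×149×(1029.0⁴ − 317.6⁴).
T⁴ − T₀⁴ = 1.12114×10¹² − 1.01747×10¹⁰ = 1.11097×10¹² K⁴, so P_net = 9.10×10⁶ W.

Net loss ≈ 9.10×10⁶ W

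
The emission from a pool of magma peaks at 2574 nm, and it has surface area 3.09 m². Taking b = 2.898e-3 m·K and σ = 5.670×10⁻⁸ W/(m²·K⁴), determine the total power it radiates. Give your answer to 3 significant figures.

P ≈ 2.82×10⁵ W

Wien's law: T = b/λ_max = 2.898×10⁻³/2.574×10⁻⁶ = 1125.87 K.
Area A = 3.09 m².
Then P = σAT⁴ = 5.670×10⁻⁸×3.09×(1125.87)⁴ = 2.82×10⁵ W.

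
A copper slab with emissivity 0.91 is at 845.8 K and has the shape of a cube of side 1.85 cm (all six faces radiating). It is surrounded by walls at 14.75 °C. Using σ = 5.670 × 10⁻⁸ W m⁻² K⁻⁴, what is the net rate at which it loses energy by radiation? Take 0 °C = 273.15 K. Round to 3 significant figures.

Net loss ≈ 53.5 W

Surroundings: T = 14.75 °C + 273.15 = 287.90 K.
Area A = 6s² = 6×(0.0185 m)² = 2.0535×10⁻³ m².
Net radiated power P_net = εσA(T⁴ − T₀⁴) = 0.91×5.670×10⁻⁸×2.0535×10⁻³×(845.8⁴ − 287.90⁴).
T⁴ − T₀⁴ = 5.11765×10¹¹ − 6.87016×10⁹ = 5.04895×10¹¹ K⁴, so P_net = 53.5 W.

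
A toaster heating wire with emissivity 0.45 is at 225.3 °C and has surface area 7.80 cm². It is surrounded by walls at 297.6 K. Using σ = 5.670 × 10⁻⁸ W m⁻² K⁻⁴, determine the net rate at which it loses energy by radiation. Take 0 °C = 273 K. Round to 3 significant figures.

T = 225.3 °C + 273 = 498.3 K.
Area A = 7.80 cm² = 7.80×10⁻⁴ m².
Net radiated power P_net = εσA(T⁴ − T₀⁴) = 0.45×5.670×10⁻⁸×7.80×10⁻⁴×(498.3⁴ − 297.6⁴).
T⁴ − T₀⁴ = 6.16543×10¹⁰ − 7.84389×10⁹ = 5.38104×10¹⁰ K⁴, so P_net = 1.07 W.

Net loss ≈ 1.07 W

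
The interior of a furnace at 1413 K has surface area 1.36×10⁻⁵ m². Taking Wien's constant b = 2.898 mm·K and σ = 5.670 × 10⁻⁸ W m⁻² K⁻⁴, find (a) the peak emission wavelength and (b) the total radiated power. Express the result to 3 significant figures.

λ_max ≈ 2.05×10³ nm; P ≈ 3.07 W

(a) λ_max = b/T = 2.898×10⁻³/1413 = 2.051×10⁻⁶ m = 2.05×10³ nm.
Area A = 1.36×10⁻⁵ m².
(b) P = σAT⁴ = 5.670×10⁻⁸×1.36×10⁻⁵×(1413)⁴ = 3.07 W.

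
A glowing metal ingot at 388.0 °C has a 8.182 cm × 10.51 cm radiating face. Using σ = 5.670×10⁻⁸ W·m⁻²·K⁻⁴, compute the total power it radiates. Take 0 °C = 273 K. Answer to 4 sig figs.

T = 388.0 °C + 273 = 661.0 K.
Area A = 0.08182 × 0.1051 = 8.59928×10⁻³ m².
P = σAT⁴ = 5.670×10⁻⁸ × 8.59928×10⁻³ × (661.0)⁴ = 93.08 W.

P ≈ 93.08 W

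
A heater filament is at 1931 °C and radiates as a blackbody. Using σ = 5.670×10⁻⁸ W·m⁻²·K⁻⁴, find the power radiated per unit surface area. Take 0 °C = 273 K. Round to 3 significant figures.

I ≈ 1.34×10⁶ W/m²

T = 1931 °C + 273 = 2204 K.
Stefan–Boltzmann: I = σT⁴ = 5.670×10⁻⁸ × (2204)⁴ = 1.34×10⁶ W/m².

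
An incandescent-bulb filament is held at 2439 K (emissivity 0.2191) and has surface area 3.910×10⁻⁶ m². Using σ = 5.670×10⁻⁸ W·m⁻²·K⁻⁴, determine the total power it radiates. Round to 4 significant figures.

P ≈ 1.719 W

Area A = 3.910×10⁻⁶ m².
P = εσAT⁴ = 0.2191 × 5.670×10⁻⁸ × 3.910×10⁻⁶ × (2439)⁴ = 1.719 W.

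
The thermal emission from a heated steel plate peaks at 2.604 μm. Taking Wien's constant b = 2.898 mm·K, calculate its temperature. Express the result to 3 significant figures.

T ≈ 1.11×10³ K

Wien's law gives T = b/λ_max = (2.898×10⁻³ m·K)/(2.604×10⁻⁶ m) = 1.11×10³ K.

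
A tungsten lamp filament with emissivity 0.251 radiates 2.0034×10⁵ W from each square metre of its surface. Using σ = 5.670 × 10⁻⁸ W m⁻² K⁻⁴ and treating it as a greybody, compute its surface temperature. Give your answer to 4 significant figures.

I = εσT⁴, so T = (I/εσ)^(1/4) = (2.0034×10⁵/(0.251×5.670×10⁻⁸))^(1/4) = 1937 K.

T ≈ 1937 K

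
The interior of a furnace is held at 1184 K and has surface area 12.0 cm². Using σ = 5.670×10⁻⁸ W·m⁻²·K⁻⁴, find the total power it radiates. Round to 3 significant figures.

Area A = 12.0 cm² = 1.20×10⁻³ m².
P = σAT⁴ = 5.670×10⁻⁸ × 1.20×10⁻³ × (1184)⁴ = 134 W.

P ≈ 134 W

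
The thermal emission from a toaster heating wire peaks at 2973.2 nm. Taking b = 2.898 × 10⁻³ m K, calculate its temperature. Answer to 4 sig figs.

Wien's law gives T = b/λ_max = (2.898×10⁻³ m·K)/(2.9732×10⁻⁶ m) = 974.7 K.

T ≈ 974.7 K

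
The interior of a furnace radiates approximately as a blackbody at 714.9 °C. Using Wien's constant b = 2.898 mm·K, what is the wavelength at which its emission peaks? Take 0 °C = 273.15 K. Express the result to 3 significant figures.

λ_max ≈ 2.93×10³ nm

T = 714.9 °C + 273.15 = 988.05 K.
Wien's displacement law: λ_max = b/T = (2.898×10⁻³ m·K)/(988.05 K) = 2.933×10⁻⁶ m.
That is 2.93×10³ nm, in the infrared range.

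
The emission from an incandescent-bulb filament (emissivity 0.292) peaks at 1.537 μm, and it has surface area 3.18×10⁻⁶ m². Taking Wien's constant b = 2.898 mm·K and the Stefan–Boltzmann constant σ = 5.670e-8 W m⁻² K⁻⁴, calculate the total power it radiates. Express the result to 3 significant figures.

P ≈ 0.665 W

Wien's law: T = b/λ_max = 2.898×10⁻³/1.537×10⁻⁶ = 1885.49 K.
Area A = 3.18×10⁻⁶ m².
Then P = εσAT⁴ = 0.292×5.670×10⁻⁸×3.18×10⁻⁶×(1885.49)⁴ = 0.665 W.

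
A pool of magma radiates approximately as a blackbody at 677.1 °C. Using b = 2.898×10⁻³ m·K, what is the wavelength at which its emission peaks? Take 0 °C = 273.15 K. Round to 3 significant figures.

λ_max ≈ 3.05 μm

T = 677.1 °C + 273.15 = 950.25 K.
Wien's displacement law: λ_max = b/T = (2.898×10⁻³ m·K)/(950.25 K) = 3.050×10⁻⁶ m.
That is 3.05 μm, in the infrared range.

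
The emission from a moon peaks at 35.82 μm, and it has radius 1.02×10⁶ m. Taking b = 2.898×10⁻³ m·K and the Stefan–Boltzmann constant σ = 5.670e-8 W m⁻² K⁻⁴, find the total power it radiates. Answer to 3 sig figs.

Wien's law: T = b/λ_max = 2.898×10⁻³/3.582×10⁻⁵ = 80.9045 K.
Surface area A = 4πR² = 4π(1.02×10⁶ m)² = 1.30741×10¹³ m².
Then P = σAT⁴ = 5.670×10⁻⁸×1.30741×10¹³×(80.9045)⁴ = 3.18×10¹³ W.

P ≈ 3.18×10¹³ W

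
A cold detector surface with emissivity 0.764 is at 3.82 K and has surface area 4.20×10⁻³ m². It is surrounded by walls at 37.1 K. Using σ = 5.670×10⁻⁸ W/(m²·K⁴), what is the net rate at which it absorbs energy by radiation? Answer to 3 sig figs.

Net gain ≈ 3.45×10⁻⁴ W

Area A = 4.20×10⁻³ m².
Net radiated power P_net = εσA(T⁴ − T₀⁴) = 0.764×5.670×10⁻⁸×4.20×10⁻³×(3.82⁴ − 37.1⁴).
T⁴ − T₀⁴ = 212.938 − 1.89450×10⁶ = -1.89429×10⁶ K⁴, so P_net = -3.45×10⁻⁴ W — negative, meaning a net gain of 3.45×10⁻⁴ W.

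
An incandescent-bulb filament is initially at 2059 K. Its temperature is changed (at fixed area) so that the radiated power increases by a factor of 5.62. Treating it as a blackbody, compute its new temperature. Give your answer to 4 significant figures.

T₂ ≈ 3170 K

P ∝ T⁴, so T₂/T₁ = (P₂/P₁)^(1/4) = (5.62)^(1/4) = 1.53969.
T₂ = 2059 × 1.53969 = 3170 K.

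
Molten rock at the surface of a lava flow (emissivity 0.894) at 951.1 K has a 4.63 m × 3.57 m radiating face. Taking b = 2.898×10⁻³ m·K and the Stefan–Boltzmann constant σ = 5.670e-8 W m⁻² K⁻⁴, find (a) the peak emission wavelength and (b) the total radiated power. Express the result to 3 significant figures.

(a) λ_max = b/T = 2.898×10⁻³/951.1 = 3.047×10⁻⁶ m = 3.05 μm.
Area A = 4.63 × 3.57 = 16.5291 m².
(b) P = εσAT⁴ = 0.894×5.670×10⁻⁸×16.5291×(951.1)⁴ = 6.86×10⁵ W.

λ_max ≈ 3.05 μm; P ≈ 6.86×10⁵ W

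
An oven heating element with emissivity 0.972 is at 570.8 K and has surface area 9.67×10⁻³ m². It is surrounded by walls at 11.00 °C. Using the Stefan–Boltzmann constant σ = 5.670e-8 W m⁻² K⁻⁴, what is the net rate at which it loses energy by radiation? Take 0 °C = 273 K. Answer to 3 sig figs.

Net loss ≈ 53.1 W

Surroundings: T = 11.00 °C + 273 = 284.00 K.
Area A = 9.67×10⁻³ m².
Net radiated power P_net = εσA(T⁴ − T₀⁴) = 0.972×5.670×10⁻⁸×9.67×10⁻³×(570.8⁴ − 284.00⁴).
T⁴ − T₀⁴ = 1.06154×10¹¹ − 6.50539×10⁹ = 9.96486×10¹⁰ K⁴, so P_net = 53.1 W.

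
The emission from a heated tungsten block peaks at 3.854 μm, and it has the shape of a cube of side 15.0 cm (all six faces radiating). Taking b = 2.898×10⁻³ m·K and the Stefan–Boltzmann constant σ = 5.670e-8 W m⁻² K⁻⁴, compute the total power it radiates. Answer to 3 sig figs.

Wien's law: T = b/λ_max = 2.898×10⁻³/3.854×10⁻⁶ = 751.946 K.
Area A = 6s² = 6×(0.150 m)² = 0.135 m².
Then P = σAT⁴ = 5.670×10⁻⁸×0.135×(751.946)⁴ = 2.45×10³ W.

P ≈ 2.45×10³ W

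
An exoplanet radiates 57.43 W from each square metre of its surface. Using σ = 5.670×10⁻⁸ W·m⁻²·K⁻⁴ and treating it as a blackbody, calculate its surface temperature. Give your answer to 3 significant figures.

I = σT⁴, so T = (I/σ)^(1/4) = (57.43/(5.670×10⁻⁸))^(1/4) = 178 K.

T ≈ 178 K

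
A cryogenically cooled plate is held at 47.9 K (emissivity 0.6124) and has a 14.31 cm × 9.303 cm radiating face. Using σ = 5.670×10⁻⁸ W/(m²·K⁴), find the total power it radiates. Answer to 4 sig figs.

Area A = 0.1431 × 0.09303 = 0.0133126 m².
P = εσAT⁴ = 0.6124 × 5.670×10⁻⁸ × 0.0133126 × (47.9)⁴ = 2.433×10⁻³ W.

P ≈ 2.433×10⁻³ W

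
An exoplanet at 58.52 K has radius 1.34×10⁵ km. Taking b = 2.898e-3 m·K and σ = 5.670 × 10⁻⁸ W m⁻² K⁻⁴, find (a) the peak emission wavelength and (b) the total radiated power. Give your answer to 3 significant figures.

(a) λ_max = b/T = 2.898×10⁻³/58.52 = 4.952×10⁻⁵ m = 49.5 μm.
Surface area A = 4πR² = 4π(1.34×10⁸ m)² = 2.25642×10¹⁷ m².
(b) P = σAT⁴ = 5.670×10⁻⁸×2.25642×10¹⁷×(58.52)⁴ = 1.50×10¹⁷ W.

λ_max ≈ 49.5 μm; P ≈ 1.50×10¹⁷ W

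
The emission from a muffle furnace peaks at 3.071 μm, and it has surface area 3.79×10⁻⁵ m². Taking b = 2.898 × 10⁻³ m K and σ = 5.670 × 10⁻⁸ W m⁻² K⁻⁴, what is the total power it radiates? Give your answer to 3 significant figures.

Wien's law: T = b/λ_max = 2.898×10⁻³/3.071×10⁻⁶ = 943.667 K.
Area A = 3.79×10⁻⁵ m².
Then P = σAT⁴ = 5.670×10⁻⁸×3.79×10⁻⁵×(943.667)⁴ = 1.70 W.

P ≈ 1.70 W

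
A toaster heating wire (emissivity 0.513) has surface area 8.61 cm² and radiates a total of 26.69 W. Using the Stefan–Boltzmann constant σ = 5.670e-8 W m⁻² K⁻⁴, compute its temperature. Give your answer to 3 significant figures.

Area A = 8.61 cm² = 8.61×10⁻⁴ m².
P = εσAT⁴ ⇒ T = (P/(εσA))^(1/4) = (26.69/(0.513×5.670×10⁻⁸×8.61×10⁻⁴))^(1/4) = 1.02×10³ K.

T ≈ 1.02×10³ K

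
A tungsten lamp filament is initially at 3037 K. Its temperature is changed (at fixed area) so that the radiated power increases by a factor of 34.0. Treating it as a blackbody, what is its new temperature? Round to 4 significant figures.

T₂ ≈ 7334 K

P ∝ T⁴, so T₂/T₁ = (P₂/P₁)^(1/4) = (34.0)^(1/4) = 2.41474.
T₂ = 3037 × 2.41474 = 7334 K.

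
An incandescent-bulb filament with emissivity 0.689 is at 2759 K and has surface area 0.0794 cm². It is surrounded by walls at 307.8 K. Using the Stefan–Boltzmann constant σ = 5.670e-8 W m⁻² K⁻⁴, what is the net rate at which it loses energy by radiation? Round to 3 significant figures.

Area A = 0.0794 cm² = 7.94×10⁻⁶ m².
Net radiated power P_net = εσA(T⁴ − T₀⁴) = 0.689×5.670×10⁻⁸×7.94×10⁻⁶×(2759⁴ − 307.8⁴).
T⁴ − T₀⁴ = 5.79438×10¹³ − 8.97583×10⁹ = 5.79348×10¹³ K⁴, so P_net = 18.0 W.

Net loss ≈ 18.0 W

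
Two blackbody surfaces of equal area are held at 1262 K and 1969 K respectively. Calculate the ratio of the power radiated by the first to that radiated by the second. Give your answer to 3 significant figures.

With equal areas, P₁/P₂ = (T₁/T₂)⁴ = (1262/1969)⁴ = 0.169.

P₁/P₂ ≈ 0.169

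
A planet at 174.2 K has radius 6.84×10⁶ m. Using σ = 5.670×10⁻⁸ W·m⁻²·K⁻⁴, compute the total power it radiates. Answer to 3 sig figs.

Surface area A = 4πR² = 4π(6.84×10⁶ m)² = 5.87925×10¹⁴ m².
P = σAT⁴ = 5.670×10⁻⁸ × 5.87925×10¹⁴ × (174.2)⁴ = 3.07×10¹⁶ W.

P ≈ 3.07×10¹⁶ W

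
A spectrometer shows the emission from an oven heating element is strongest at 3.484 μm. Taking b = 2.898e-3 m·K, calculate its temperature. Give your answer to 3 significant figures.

T ≈ 832 K

Wien's law gives T = b/λ_max = (2.898×10⁻³ m·K)/(3.484×10⁻⁶ m) = 832 K.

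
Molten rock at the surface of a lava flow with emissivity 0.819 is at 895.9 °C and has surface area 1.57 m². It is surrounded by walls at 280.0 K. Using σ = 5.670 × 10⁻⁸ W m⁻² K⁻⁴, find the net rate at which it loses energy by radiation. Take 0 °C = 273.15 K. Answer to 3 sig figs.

Net loss ≈ 1.36×10⁵ W

T = 895.9 °C + 273.15 = 1169.05 K.
Area A = 1.57 m².
Net radiated power P_net = εσA(T⁴ − T₀⁴) = 0.819×5.670×10⁻⁸×1.57×(1169.05⁴ − 280.0⁴).
T⁴ − T₀⁴ = 1.86781×10¹² − 6.14656×10⁹ = 1.86166×10¹² K⁴, so P_net = 1.36×10⁵ W.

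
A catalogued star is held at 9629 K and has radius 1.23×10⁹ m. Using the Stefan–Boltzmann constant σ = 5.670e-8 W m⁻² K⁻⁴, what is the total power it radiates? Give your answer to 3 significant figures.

P ≈ 9.27×10²⁷ W

Surface area A = 4πR² = 4π(1.23×10⁹ m)² = 1.90117×10¹⁹ m².
P = σAT⁴ = 5.670×10⁻⁸ × 1.90117×10¹⁹ × (9629)⁴ = 9.27×10²⁷ W.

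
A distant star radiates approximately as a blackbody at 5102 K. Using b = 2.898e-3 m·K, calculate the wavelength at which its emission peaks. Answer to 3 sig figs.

Wien's displacement law: λ_max = b/T = (2.898×10⁻³ m·K)/(5102 K) = 5.680×10⁻⁷ m.
That is 0.568 μm, in the visible range.

λ_max ≈ 0.568 μm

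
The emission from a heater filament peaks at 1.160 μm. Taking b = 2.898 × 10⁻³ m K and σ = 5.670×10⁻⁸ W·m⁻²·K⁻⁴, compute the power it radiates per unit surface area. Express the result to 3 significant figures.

I ≈ 2.21×10⁶ W/m²

Wien's law: T = b/λ_max = 2.898×10⁻³/1.160×10⁻⁶ = 2498.28 K.
Then I = σT⁴ = 5.670×10⁻⁸×(2498.28)⁴ = 2.21×10⁶ W/m².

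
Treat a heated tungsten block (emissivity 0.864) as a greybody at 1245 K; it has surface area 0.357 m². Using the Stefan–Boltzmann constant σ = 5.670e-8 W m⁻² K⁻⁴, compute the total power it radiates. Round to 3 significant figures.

P ≈ 4.20×10⁴ W

Area A = 0.357 m².
P = εσAT⁴ = 0.864 × 5.670×10⁻⁸ × 0.357 × (1245)⁴ = 4.20×10⁴ W.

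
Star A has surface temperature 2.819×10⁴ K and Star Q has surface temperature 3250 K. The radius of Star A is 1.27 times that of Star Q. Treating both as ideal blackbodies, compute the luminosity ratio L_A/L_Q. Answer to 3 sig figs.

L ∝ R²T⁴, so L_A/L_Q = (R_A/R_Q)²(T_A/T_Q)⁴ = (1.27)² × (2.819×10⁴/3250)⁴ = 1.6129 × 5660.40 = 9.13×10³.

L_A/L_Q ≈ 9.13×10³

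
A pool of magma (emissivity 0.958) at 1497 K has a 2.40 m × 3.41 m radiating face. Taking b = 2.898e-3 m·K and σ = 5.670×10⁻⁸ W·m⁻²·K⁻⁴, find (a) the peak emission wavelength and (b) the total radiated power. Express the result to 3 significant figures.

(a) λ_max = b/T = 2.898×10⁻³/1497 = 1.936×10⁻⁶ m = 1.94 μm.
Area A = 2.40 × 3.41 = 8.184 m².
(b) P = εσAT⁴ = 0.958×5.670×10⁻⁸×8.184×(1497)⁴ = 2.23×10⁶ W.

λ_max ≈ 1.94 μm; P ≈ 2.23×10⁶ W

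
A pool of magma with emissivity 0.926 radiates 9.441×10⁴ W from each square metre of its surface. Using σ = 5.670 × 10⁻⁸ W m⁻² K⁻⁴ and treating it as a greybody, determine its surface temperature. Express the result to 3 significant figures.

T ≈ 1.16×10³ K

I = εσT⁴, so T = (I/εσ)^(1/4) = (9.441×10⁴/(0.926×5.670×10⁻⁸))^(1/4) = 1.16×10³ K.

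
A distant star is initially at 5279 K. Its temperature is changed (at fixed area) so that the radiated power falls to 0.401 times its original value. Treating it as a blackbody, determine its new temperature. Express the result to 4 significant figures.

P ∝ T⁴, so T₂/T₁ = (P₂/P₁)^(1/4) = (0.401)^(1/4) = 0.795767.
T₂ = 5279 × 0.795767 = 4201 K.

T₂ ≈ 4201 K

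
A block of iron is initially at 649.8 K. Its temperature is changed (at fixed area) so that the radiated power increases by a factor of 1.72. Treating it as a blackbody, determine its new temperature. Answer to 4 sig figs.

P ∝ T⁴, so T₂/T₁ = (P₂/P₁)^(1/4) = (1.72)^(1/4) = 1.14520.
T₂ = 649.8 × 1.14520 = 744.2 K.

T₂ ≈ 744.2 K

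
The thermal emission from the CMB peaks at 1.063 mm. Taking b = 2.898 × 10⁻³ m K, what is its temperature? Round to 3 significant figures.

T ≈ 2.73 K

Wien's law gives T = b/λ_max = (2.898×10⁻³ m·K)/(1.063×10⁻³ m) = 2.73 K.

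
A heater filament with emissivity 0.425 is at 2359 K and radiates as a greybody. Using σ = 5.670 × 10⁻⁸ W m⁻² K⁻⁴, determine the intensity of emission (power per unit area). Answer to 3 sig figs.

Stefan–Boltzmann: I = εσT⁴ = 0.425 × 5.670×10⁻⁸ × (2359)⁴ = 7.46×10⁵ W/m².

I ≈ 7.46×10⁵ W/m²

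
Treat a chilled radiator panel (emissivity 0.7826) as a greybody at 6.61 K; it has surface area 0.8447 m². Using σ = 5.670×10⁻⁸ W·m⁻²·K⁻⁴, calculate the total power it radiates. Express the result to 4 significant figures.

Area A = 0.8447 m².
P = εσAT⁴ = 0.7826 × 5.670×10⁻⁸ × 0.8447 × (6.61)⁴ = 7.155×10⁻⁵ W.

P ≈ 7.155×10⁻⁵ W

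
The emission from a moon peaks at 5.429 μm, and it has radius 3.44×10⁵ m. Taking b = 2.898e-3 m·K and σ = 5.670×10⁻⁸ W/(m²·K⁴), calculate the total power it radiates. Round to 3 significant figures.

Wien's law: T = b/λ_max = 2.898×10⁻³/5.429×10⁻⁶ = 533.800 K.
Surface area A = 4πR² = 4π(3.44×10⁵ m)² = 1.48705×10¹² m².
Then P = σAT⁴ = 5.670×10⁻⁸×1.48705×10¹²×(533.800)⁴ = 6.85×10¹⁵ W.

P ≈ 6.85×10¹⁵ W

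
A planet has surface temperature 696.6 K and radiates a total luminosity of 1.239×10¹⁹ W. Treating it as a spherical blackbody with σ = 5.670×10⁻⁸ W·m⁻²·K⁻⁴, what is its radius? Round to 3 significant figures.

R ≈ 8.59×10⁶ m

L = 4πR²σT⁴ ⇒ R = √(L/(4πσT⁴)).
σT⁴ = 13351.1 W/m², so R = √(1.239×10¹⁹/(4π×13351.1)) = 8.59×10⁶ m.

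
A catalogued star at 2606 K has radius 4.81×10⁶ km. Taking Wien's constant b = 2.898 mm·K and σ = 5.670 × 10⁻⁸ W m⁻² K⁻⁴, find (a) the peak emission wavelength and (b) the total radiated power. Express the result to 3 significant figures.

(a) λ_max = b/T = 2.898×10⁻³/2606 = 1.112×10⁻⁶ m = 1.11×10³ nm.
Surface area A = 4πR² = 4π(4.81×10⁹ m)² = 2.90737×10²⁰ m².
(b) P = σAT⁴ = 5.670×10⁻⁸×2.90737×10²⁰×(2606)⁴ = 7.60×10²⁶ W.

λ_max ≈ 1.11×10³ nm; P ≈ 7.60×10²⁶ W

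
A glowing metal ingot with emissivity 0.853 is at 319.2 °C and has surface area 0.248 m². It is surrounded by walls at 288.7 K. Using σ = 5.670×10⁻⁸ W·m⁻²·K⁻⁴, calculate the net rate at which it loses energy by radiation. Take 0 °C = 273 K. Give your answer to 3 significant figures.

T = 319.2 °C + 273 = 592.2 K.
Area A = 0.248 m².
Net radiated power P_net = εσA(T⁴ − T₀⁴) = 0.853×5.670×10⁻⁸×0.248×(592.2⁴ − 288.7⁴).
T⁴ − T₀⁴ = 1.22991×10¹¹ − 6.94684×10⁹ = 1.16044×10¹¹ K⁴, so P_net = 1.39×10³ W.

Net loss ≈ 1.39×10³ W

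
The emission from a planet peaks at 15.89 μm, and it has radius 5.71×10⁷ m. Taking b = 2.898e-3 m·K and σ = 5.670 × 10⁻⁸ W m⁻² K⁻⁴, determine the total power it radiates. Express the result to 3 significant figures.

P ≈ 2.57×10¹⁸ W

Wien's law: T = b/λ_max = 2.898×10⁻³/1.589×10⁻⁵ = 182.379 K.
Surface area A = 4πR² = 4π(5.71×10⁷ m)² = 4.09715×10¹⁶ m².
Then P = σAT⁴ = 5.670×10⁻⁸×4.09715×10¹⁶×(182.379)⁴ = 2.57×10¹⁸ W.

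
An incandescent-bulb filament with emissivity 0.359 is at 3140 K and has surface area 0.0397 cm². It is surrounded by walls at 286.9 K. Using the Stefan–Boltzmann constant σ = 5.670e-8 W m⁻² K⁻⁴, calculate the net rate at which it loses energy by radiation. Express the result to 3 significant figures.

Area A = 0.0397 cm² = 3.97×10⁻⁶ m².
Net radiated power P_net = εσA(T⁴ − T₀⁴) = 0.359×5.670×10⁻⁸×3.97×10⁻⁶×(3140⁴ − 286.9⁴).
T⁴ − T₀⁴ = 9.72117×10¹³ − 6.77520×10⁹ = 9.72049×10¹³ K⁴, so P_net = 7.86 W.

Net loss ≈ 7.86 W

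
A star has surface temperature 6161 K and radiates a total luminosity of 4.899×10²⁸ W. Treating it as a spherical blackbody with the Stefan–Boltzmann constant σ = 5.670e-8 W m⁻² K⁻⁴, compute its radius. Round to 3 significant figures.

R ≈ 6.91×10⁹ m

L = 4πR²σT⁴ ⇒ R = √(L/(4πσT⁴)).
σT⁴ = 8.16936×10⁷ W/m², so R = √(4.899×10²⁸/(4π×8.16936×10⁷)) = 6.91×10⁹ m.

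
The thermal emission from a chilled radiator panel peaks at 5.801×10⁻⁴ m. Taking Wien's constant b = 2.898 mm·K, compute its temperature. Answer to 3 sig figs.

T ≈ 5.00 K

Wien's law gives T = b/λ_max = (2.898×10⁻³ m·K)/(5.801×10⁻⁴ m) = 5.00 K.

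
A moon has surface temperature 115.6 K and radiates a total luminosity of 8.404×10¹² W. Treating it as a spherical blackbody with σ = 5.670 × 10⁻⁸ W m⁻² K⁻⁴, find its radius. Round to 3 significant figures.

R ≈ 2.57×10⁵ m

L = 4πR²σT⁴ ⇒ R = √(L/(4πσT⁴)).
σT⁴ = 10.1255 W/m², so R = √(8.404×10¹²/(4π×10.1255)) = 2.57×10⁵ m.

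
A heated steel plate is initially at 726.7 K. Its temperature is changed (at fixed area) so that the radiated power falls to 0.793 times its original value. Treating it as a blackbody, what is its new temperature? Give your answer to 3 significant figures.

P ∝ T⁴, so T₂/T₁ = (P₂/P₁)^(1/4) = (0.793)^(1/4) = 0.943666.
T₂ = 726.7 × 0.943666 = 686 K.

T₂ ≈ 686 K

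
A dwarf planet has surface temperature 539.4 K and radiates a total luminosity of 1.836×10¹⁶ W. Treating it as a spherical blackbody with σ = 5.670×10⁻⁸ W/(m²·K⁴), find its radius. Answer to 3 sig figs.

R ≈ 5.52×10⁵ m

L = 4πR²σT⁴ ⇒ R = √(L/(4πσT⁴)).
σT⁴ = 4799.84 W/m², so R = √(1.836×10¹⁶/(4π×4799.84)) = 5.52×10⁵ m.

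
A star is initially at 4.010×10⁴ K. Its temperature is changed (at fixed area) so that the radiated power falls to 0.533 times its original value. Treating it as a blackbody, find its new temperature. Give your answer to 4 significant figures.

P ∝ T⁴, so T₂/T₁ = (P₂/P₁)^(1/4) = (0.533)^(1/4) = 0.854440.
T₂ = 4.010×10⁴ × 0.854440 = 3.426×10⁴ K.

T₂ ≈ 3.426×10⁴ K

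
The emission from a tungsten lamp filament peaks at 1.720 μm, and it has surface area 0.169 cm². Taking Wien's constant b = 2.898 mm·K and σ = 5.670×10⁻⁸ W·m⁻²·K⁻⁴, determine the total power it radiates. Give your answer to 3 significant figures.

Wien's law: T = b/λ_max = 2.898×10⁻³/1.720×10⁻⁶ = 1684.88 K.
Area A = 0.169 cm² = 1.69×10⁻⁵ m².
Then P = σAT⁴ = 5.670×10⁻⁸×1.69×10⁻⁵×(1684.88)⁴ = 7.72 W.

P ≈ 7.72 W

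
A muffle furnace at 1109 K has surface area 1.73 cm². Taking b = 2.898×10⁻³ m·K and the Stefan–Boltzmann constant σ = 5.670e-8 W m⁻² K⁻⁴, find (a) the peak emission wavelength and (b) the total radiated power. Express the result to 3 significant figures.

(a) λ_max = b/T = 2.898×10⁻³/1109 = 2.613×10⁻⁶ m = 2.61 μm.
Area A = 1.73 cm² = 1.73×10⁻⁴ m².
(b) P = σAT⁴ = 5.670×10⁻⁸×1.73×10⁻⁴×(1109)⁴ = 14.8 W.

λ_max ≈ 2.61 μm; P ≈ 14.8 W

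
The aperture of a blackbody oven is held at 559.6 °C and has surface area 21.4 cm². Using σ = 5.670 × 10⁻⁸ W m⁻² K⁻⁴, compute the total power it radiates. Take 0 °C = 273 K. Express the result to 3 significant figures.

P ≈ 58.3 W

T = 559.6 °C + 273 = 832.6 K.
Area A = 21.4 cm² = 2.14×10⁻³ m².
P = σAT⁴ = 5.670×10⁻⁸ × 2.14×10⁻³ × (832.6)⁴ = 58.3 W.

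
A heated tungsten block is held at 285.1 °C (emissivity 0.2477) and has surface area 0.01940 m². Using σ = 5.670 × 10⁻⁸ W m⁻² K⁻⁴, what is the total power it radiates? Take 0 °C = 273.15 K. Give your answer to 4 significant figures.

P ≈ 26.46 W

T = 285.1 °C + 273.15 = 558.25 K.
Area A = 0.01940 m².
P = εσAT⁴ = 0.2477 × 5.670×10⁻⁸ × 0.01940 × (558.25)⁴ = 26.46 W.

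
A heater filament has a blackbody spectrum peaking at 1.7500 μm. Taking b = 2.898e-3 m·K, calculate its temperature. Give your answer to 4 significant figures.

T ≈ 1656 K

Wien's law gives T = b/λ_max = (2.898×10⁻³ m·K)/(1.7500×10⁻⁶ m) = 1656 K.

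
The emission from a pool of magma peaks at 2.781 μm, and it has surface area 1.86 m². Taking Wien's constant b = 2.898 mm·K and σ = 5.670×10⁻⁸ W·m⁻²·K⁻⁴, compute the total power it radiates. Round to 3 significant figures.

P ≈ 1.24×10⁵ W

Wien's law: T = b/λ_max = 2.898×10⁻³/2.781×10⁻⁶ = 1042.07 K.
Area A = 1.86 m².
Then P = σAT⁴ = 5.670×10⁻⁸×1.86×(1042.07)⁴ = 1.24×10⁵ W.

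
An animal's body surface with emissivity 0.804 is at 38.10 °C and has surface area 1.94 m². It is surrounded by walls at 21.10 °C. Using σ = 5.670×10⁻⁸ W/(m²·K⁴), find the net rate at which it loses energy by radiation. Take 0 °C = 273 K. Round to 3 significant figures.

T = 38.10 °C + 273 = 311.10 K.
Surroundings: T = 21.10 °C + 273 = 294.10 K.
Area A = 1.94 m².
Net radiated power P_net = εσA(T⁴ − T₀⁴) = 0.804×5.670×10⁻⁸×1.94×(311.10⁴ − 294.10⁴).
T⁴ − T₀⁴ = 9.36699×10⁹ − 7.48135×10⁹ = 1.88564×10⁹ K⁴, so P_net = 167 W.

Net loss ≈ 167 W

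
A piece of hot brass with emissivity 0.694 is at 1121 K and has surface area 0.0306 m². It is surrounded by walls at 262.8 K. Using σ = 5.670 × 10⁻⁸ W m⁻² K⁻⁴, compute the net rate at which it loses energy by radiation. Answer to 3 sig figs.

Net loss ≈ 1.90×10³ W

Area A = 0.0306 m².
Net radiated power P_net = εσA(T⁴ − T₀⁴) = 0.694×5.670×10⁻⁸×0.0306×(1121⁴ − 262.8⁴).
T⁴ − T₀⁴ = 1.57915×10¹² − 4.76981×10⁹ = 1.57438×10¹² K⁴, so P_net = 1.90×10³ W.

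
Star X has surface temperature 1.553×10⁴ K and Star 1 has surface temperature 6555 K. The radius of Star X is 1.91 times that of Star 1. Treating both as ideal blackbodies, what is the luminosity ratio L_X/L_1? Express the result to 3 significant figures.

L_X/L_1 ≈ 115

L ∝ R²T⁴, so L_X/L_1 = (R_X/R_1)²(T_X/T_1)⁴ = (1.91)² × (1.553×10⁴/6555)⁴ = 3.6481 × 31.5061 = 115.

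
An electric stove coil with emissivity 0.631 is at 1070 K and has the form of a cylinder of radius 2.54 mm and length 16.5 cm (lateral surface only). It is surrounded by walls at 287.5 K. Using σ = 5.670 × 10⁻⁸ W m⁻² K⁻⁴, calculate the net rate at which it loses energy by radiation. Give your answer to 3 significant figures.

Net loss ≈ 123 W

Lateral area A = 2πrL = 2π×2.54×10⁻³×0.165 = 2.63328×10⁻³ m².
Net radiated power P_net = εσA(T⁴ − T₀⁴) = 0.631×5.670×10⁻⁸×2.63328×10⁻³×(1070⁴ − 287.5⁴).
T⁴ − T₀⁴ = 1.31080×10¹² − 6.83206×10⁹ = 1.30397×10¹² K⁴, so P_net = 123 W.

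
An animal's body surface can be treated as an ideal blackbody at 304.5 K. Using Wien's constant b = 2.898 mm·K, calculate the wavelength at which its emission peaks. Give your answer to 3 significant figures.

λ_max ≈ 9.52 μm

Wien's displacement law: λ_max = b/T = (2.898×10⁻³ m·K)/(304.5 K) = 9.517×10⁻⁶ m.
That is 9.52 μm, in the infrared range.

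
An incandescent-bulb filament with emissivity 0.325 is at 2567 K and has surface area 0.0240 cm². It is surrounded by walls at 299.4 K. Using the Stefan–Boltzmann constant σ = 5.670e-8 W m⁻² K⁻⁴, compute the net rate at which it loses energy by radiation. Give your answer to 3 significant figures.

Area A = 0.0240 cm² = 2.40×10⁻⁶ m².
Net radiated power P_net = εσA(T⁴ − T₀⁴) = 0.325×5.670×10⁻⁸×2.40×10⁻⁶×(2567⁴ − 299.4⁴).
T⁴ − T₀⁴ = 4.34214×10¹³ − 8.03539×10⁹ = 4.34134×10¹³ K⁴, so P_net = 1.92 W.

Net loss ≈ 1.92 W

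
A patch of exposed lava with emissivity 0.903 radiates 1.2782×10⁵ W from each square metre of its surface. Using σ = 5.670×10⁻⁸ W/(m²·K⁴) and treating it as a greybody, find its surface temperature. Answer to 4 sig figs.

T ≈ 1257 K

I = εσT⁴, so T = (I/εσ)^(1/4) = (1.2782×10⁵/(0.903×5.670×10⁻⁸))^(1/4) = 1257 K.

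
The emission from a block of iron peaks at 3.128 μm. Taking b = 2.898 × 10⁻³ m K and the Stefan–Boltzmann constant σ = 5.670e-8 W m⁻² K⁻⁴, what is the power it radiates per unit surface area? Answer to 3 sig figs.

Wien's law: T = b/λ_max = 2.898×10⁻³/3.128×10⁻⁶ = 926.471 K.
Then I = σT⁴ = 5.670×10⁻⁸×(926.471)⁴ = 4.18×10⁴ W/m².

I ≈ 4.18×10⁴ W/m²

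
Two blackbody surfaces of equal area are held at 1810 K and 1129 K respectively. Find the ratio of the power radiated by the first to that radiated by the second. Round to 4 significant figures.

With equal areas, P₁/P₂ = (T₁/T₂)⁴ = (1810/1129)⁴ = 6.606.

P₁/P₂ ≈ 6.606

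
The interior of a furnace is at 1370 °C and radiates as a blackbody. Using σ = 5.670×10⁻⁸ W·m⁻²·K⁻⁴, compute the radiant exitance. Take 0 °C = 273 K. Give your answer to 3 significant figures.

T = 1370 °C + 273 = 1643 K.
Stefan–Boltzmann: I = σT⁴ = 5.670×10⁻⁸ × (1643)⁴ = 4.13×10⁵ W/m².

I ≈ 4.13×10⁵ W/m²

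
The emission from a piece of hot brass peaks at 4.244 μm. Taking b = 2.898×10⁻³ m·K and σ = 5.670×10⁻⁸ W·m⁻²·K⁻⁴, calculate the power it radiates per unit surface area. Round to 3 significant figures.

I ≈ 1.23×10⁴ W/m²

Wien's law: T = b/λ_max = 2.898×10⁻³/4.244×10⁻⁶ = 682.846 K.
Then I = σT⁴ = 5.670×10⁻⁸×(682.846)⁴ = 1.23×10⁴ W/m².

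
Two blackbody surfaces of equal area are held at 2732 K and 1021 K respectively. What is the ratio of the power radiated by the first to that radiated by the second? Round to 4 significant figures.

With equal areas, P₁/P₂ = (T₁/T₂)⁴ = (2732/1021)⁴ = 51.26.

P₁/P₂ ≈ 51.26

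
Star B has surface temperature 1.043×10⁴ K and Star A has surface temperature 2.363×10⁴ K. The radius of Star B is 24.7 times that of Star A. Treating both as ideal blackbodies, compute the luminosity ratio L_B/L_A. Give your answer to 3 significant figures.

L_B/L_A ≈ 23.2

L ∝ R²T⁴, so L_B/L_A = (R_B/R_A)²(T_B/T_A)⁴ = (24.7)² × (1.043×10⁴/2.363×10⁴)⁴ = 610.09 × 0.0379562 = 23.2.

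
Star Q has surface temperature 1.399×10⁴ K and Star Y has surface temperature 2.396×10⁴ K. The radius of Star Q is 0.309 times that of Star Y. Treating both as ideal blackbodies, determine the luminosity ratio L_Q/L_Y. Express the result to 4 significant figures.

L ∝ R²T⁴, so L_Q/L_Y = (R_Q/R_Y)²(T_Q/T_Y)⁴ = (0.309)² × (1.399×10⁴/2.396×10⁴)⁴ = 0.095481 × 0.116231 = 0.01110.

L_Q/L_Y ≈ 0.01110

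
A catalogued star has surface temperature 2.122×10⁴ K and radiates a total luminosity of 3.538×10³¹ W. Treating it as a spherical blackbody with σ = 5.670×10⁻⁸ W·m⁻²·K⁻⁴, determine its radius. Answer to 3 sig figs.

R ≈ 1.56×10¹⁰ m

L = 4πR²σT⁴ ⇒ R = √(L/(4πσT⁴)).
σT⁴ = 1.14965×10¹⁰ W/m², so R = √(3.538×10³¹/(4π×1.14965×10¹⁰)) = 1.56×10¹⁰ m.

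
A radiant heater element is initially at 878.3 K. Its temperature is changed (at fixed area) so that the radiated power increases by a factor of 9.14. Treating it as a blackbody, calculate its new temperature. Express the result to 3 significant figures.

P ∝ T⁴, so T₂/T₁ = (P₂/P₁)^(1/4) = (9.14)^(1/4) = 1.73875.
T₂ = 878.3 × 1.73875 = 1.53×10³ K.

T₂ ≈ 1.53×10³ K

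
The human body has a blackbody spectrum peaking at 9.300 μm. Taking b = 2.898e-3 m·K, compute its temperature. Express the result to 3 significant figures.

Wien's law gives T = b/λ_max = (2.898×10⁻³ m·K)/(9.300×10⁻⁶ m) = 312 K.

T ≈ 312 K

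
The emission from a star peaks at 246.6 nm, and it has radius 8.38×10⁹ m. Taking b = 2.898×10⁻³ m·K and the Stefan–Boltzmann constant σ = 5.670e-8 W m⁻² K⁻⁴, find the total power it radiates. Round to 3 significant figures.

P ≈ 9.54×10²⁹ W

Wien's law: T = b/λ_max = 2.898×10⁻³/2.466×10⁻⁷ = 11751.8 K.
Surface area A = 4πR² = 4π(8.38×10⁹ m)² = 8.82466×10²⁰ m².
Then P = σAT⁴ = 5.670×10⁻⁸×8.82466×10²⁰×(11751.8)⁴ = 9.54×10²⁹ W.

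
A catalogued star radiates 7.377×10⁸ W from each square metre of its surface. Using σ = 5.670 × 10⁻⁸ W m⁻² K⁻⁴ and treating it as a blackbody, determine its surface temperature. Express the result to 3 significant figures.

T ≈ 1.07×10⁴ K

I = σT⁴, so T = (I/σ)^(1/4) = (7.377×10⁸/(5.670×10⁻⁸))^(1/4) = 1.07×10⁴ K.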